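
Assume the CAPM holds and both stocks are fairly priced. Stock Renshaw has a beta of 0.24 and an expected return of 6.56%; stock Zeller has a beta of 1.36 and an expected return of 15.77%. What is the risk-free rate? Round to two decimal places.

Both satisfy E(R) = R_f + β·MRP, so the slope of the SML is
MRP = (15.77% − 6.56%) / (1.36 − 0.24) = 9.21% / 1.12 = 8.2232%
R_f = E(R_Renshaw) − β_Renshaw·MRP = 6.56% − 0.24 × 8.2232% = 4.5864%

4.59%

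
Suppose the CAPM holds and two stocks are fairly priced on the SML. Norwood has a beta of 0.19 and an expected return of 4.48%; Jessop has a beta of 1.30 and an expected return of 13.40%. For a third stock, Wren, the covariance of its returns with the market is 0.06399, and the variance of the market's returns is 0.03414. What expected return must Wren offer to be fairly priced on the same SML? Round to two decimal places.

MRP = (13.40% − 4.48%) / (1.30 − 0.19) = 8.0360%
R_f = 4.48% − 0.19 × 8.0360% = 2.9532%
β_Wren = Cov / Var(R_m) = 0.06399 / 0.03414 = 1.8743
E(R_Wren) = R_f + β × MRP = 2.9532% + 1.8743 × 8.0360% = 18.02%

18.02%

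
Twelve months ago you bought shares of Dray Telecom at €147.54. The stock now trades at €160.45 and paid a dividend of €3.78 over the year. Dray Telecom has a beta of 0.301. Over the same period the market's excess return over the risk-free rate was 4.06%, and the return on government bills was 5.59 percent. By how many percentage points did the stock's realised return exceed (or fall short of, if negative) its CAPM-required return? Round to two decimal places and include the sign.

Realised HPR = (P1 + D1 − P0) / P0 = (160.45 + 3.78 − 147.54) / 147.54 = 16.69 / 147.54 = 11.3122%
CAPM required = R_f + β·MRP = 5.59% + 0.301 × 4.06% = 6.81206%
α = realised − required = 11.3122% − 6.81206% = +4.50%

+4.50%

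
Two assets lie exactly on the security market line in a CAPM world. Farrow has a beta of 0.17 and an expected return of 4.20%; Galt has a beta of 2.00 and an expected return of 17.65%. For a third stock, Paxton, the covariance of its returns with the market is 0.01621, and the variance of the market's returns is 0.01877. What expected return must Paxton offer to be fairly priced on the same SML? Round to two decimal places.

9.30%

MRP = (17.65% − 4.20%) / (2.00 − 0.17) = 7.3497%
R_f = 4.20% − 0.17 × 7.3497% = 2.9506%
β_Paxton = Cov / Var(R_m) = 0.01621 / 0.01877 = 0.8636
E(R_Paxton) = R_f + β × MRP = 2.9506% + 0.8636 × 7.3497% = 9.30%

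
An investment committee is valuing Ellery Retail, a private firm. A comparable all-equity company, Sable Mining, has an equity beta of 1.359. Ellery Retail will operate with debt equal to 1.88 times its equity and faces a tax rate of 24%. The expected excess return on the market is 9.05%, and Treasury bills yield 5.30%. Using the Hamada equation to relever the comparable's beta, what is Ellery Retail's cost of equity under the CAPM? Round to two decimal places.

β_L = β_U × [1 + (1 − t)(D/E)] = 1.359 × [1 + (1 − 0.24) × 1.88]
    = 1.359 × [1 + 0.76 × 1.88] = 1.359 × 2.4288 = 3.3007
E(R) = R_f + β_L × MRP = 5.30% + 3.3007 × 9.05% = 35.17%

35.17%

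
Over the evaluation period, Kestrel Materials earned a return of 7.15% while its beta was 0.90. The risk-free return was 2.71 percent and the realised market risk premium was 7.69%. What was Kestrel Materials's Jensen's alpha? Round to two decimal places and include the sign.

CAPM benchmark = R_f + β(R_m − R_f) = 2.71% + 0.90 × 7.69% = 9.6310%
α = actual − benchmark = 7.15% − 9.6310% = -2.48%

-2.48%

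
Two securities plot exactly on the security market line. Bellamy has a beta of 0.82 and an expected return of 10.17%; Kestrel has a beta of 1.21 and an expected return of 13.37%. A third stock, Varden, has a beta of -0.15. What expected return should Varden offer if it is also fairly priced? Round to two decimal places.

MRP (SML slope) = (13.37% − 10.17%) / (1.21 − 0.82) = 3.20% / 0.39 = 8.2051%
R_f (intercept) = 10.17% − 0.82 × 8.2051% = 3.4418%
E(R_Varden) = R_f + β × MRP = 3.4418% + -0.15 × 8.2051% = 2.21%

2.21%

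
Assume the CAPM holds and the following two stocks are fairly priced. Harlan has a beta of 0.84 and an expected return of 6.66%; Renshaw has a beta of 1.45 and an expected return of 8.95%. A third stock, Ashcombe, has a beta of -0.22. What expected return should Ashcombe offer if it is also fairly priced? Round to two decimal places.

2.68%

MRP (SML slope) = (8.95% − 6.66%) / (1.45 − 0.84) = 2.29% / 0.61 = 3.7541%
R_f (intercept) = 6.66% − 0.84 × 3.7541% = 3.5066%
E(R_Ashcombe) = R_f + β × MRP = 3.5066% + -0.22 × 3.7541% = 2.68%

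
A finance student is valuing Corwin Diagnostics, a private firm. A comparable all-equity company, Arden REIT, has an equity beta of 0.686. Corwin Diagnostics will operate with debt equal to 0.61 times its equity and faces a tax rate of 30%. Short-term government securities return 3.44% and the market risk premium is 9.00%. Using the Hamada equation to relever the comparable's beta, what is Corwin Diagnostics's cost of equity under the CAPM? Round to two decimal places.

12.25%

β_L = β_U × [1 + (1 − t)(D/E)] = 0.686 × [1 + (1 − 0.30) × 0.61]
    = 0.686 × [1 + 0.70 × 0.61] = 0.686 × 1.4270 = 0.9789
E(R) = R_f + β_L × MRP = 3.44% + 0.9789 × 9.00% = 12.25%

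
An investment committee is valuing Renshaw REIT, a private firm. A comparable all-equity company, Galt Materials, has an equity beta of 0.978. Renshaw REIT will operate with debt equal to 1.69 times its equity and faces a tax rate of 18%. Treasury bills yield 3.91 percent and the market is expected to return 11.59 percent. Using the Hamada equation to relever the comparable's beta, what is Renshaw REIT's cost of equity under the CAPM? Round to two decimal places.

β_L = β_U × [1 + (1 − t)(D/E)] = 0.978 × [1 + (1 − 0.18) × 1.69]
    = 0.978 × [1 + 0.82 × 1.69] = 0.978 × 2.3858 = 2.3333
MRP = 11.59% − 3.91% = 7.68%
E(R) = R_f + β_L × MRP = 3.91% + 2.3333 × 7.68% = 21.83%

21.83%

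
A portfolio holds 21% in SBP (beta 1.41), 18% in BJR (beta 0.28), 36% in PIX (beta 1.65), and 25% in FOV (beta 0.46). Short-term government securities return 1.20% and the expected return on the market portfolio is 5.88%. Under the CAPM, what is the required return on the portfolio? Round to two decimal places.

6.14%

β_P = Σ w_i β_i = 0.21×1.41 + 0.18×0.28 + 0.36×1.65 + 0.25×0.46 = 1.0555
MRP = 5.88% − 1.20% = 4.68%
E(R_P) = R_f + β_P × MRP = 1.20% + 1.0555 × 4.68% = 6.14%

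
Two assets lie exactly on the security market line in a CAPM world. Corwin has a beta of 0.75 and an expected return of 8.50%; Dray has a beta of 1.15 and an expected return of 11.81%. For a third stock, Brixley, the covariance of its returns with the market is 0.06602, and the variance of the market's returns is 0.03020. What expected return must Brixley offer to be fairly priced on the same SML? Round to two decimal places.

MRP = (11.81% − 8.50%) / (1.15 − 0.75) = 8.2750%
R_f = 8.50% − 0.75 × 8.2750% = 2.2938%
β_Brixley = Cov / Var(R_m) = 0.06602 / 0.03020 = 2.1861
E(R_Brixley) = R_f + β × MRP = 2.2938% + 2.1861 × 8.2750% = 20.38%

20.38%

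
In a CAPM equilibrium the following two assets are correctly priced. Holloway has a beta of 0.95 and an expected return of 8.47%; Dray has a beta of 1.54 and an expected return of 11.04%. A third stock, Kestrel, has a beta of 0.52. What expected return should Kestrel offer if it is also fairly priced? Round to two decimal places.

6.60%

MRP (SML slope) = (11.04% − 8.47%) / (1.54 − 0.95) = 2.57% / 0.59 = 4.3559%
R_f (intercept) = 8.47% − 0.95 × 4.3559% = 4.3319%
E(R_Kestrel) = R_f + β × MRP = 4.3319% + 0.52 × 4.3559% = 6.60%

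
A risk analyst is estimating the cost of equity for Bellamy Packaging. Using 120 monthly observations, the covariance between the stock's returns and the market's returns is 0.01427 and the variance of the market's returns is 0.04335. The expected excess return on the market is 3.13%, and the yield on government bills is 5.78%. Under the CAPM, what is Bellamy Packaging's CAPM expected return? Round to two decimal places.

β = Cov(R_i, R_m) / Var(R_m) = 0.01427 / 0.04335 = 0.3292
E(R) = R_f + β × MRP = 5.78% + 0.3292 × 3.13% = 6.81%

6.81%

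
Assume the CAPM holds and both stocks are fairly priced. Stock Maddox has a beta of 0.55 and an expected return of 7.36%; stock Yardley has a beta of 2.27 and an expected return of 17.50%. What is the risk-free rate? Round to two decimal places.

4.12%

Both satisfy E(R) = R_f + β·MRP, so the slope of the SML is
MRP = (17.50% − 7.36%) / (2.27 − 0.55) = 10.14% / 1.72 = 5.8953%
R_f = E(R_Maddox) − β_Maddox·MRP = 7.36% − 0.55 × 5.8953% = 4.1176%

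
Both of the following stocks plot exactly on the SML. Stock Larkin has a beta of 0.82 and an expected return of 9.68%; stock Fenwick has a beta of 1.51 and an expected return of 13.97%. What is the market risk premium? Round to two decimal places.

6.22%

Both satisfy E(R) = R_f + β·MRP, so the slope of the SML is
MRP = (13.97% − 9.68%) / (1.51 − 0.82) = 4.29% / 0.69 = 6.2174%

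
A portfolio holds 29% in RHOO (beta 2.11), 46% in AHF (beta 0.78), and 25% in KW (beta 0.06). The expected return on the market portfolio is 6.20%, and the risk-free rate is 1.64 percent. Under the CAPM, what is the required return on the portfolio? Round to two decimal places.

β_P = Σ w_i β_i = 0.29×2.11 + 0.46×0.78 + 0.25×0.06 = 0.9857
MRP = 6.20% − 1.64% = 4.56%
E(R_P) = R_f + β_P × MRP = 1.64% + 0.9857 × 4.56% = 6.13%

6.13%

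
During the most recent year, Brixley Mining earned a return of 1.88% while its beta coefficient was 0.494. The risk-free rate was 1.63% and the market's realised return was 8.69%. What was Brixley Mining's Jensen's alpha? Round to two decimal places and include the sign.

-3.24%

Market excess return = 8.69% − 1.63% = 7.06%
CAPM benchmark = R_f + β(R_m − R_f) = 1.63% + 0.494 × 7.06% = 5.11764%
α = actual − benchmark = 1.88% − 5.11764% = -3.24%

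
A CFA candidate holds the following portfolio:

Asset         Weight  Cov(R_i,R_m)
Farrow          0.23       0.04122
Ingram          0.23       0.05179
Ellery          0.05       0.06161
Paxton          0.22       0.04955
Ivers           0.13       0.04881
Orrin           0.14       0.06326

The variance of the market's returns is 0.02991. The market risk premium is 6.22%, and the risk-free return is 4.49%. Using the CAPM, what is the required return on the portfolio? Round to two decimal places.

β_Farrow = 0.04122 / 0.02991 = 1.3781
β_Ingram = 0.05179 / 0.02991 = 1.7315
β_Ellery = 0.06161 / 0.02991 = 2.0598
β_Paxton = 0.04955 / 0.02991 = 1.6566
β_Ivers = 0.04881 / 0.02991 = 1.6319
β_Orrin = 0.06326 / 0.02991 = 2.1150
β_P = Σ w_i β_i = 0.23×1.3781 + 0.23×1.7315 + 0.05×2.0598 + 0.22×1.6566 + 0.13×1.6319 + 0.14×2.1150 = 1.6909
E(R_P) = R_f + β_P × MRP = 4.49% + 1.6909 × 6.22% = 15.01%

15.01%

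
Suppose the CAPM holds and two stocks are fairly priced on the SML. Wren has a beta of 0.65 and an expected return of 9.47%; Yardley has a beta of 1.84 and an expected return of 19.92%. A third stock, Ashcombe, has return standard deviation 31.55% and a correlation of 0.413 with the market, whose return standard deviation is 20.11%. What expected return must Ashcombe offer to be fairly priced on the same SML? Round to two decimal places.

MRP = (19.92% − 9.47%) / (1.84 − 0.65) = 8.7815%
R_f = 9.47% − 0.65 × 8.7815% = 3.7620%
β_Ashcombe = ρ·σ_i/σ_m = 0.413 × 31.55 / 20.11 = 0.6479
E(R_Ashcombe) = R_f + β × MRP = 3.7620% + 0.6479 × 8.7815% = 9.45%

9.45%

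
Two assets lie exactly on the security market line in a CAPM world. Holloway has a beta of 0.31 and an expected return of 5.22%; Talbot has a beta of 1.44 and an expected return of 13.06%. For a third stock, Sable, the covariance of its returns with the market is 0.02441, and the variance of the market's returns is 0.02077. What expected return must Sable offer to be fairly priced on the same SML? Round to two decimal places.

MRP = (13.06% − 5.22%) / (1.44 − 0.31) = 6.9381%
R_f = 5.22% − 0.31 × 6.9381% = 3.0692%
β_Sable = Cov / Var(R_m) = 0.02441 / 0.02077 = 1.1753
E(R_Sable) = R_f + β × MRP = 3.0692% + 1.1753 × 6.9381% = 11.22%

11.22%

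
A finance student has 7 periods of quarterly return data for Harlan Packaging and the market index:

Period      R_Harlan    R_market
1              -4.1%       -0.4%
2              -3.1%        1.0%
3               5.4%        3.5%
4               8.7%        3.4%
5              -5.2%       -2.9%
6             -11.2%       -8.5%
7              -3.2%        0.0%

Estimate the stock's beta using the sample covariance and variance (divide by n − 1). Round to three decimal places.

Mean R_i = (-4.1 − 3.1 + 5.4 + 8.7 − 5.2 − 11.2 − 3.2) / 7 = -1.8143%
Mean R_m = (-0.4 + 1.0 + 3.5 + 3.4 − 2.9 − 8.5 + 0.0) / 7 = -0.5571%
Σ(R_i − R̄_i)(R_m − R̄_m) = 150.2243  ⇒  Cov = 150.2243 / 6 = 25.0374
Σ(R_m − R̄_m)² = 103.4571  ⇒  Var(R_m) = 103.4571 / 6 = 17.2429
β = Cov / Var(R_m) = 25.0374 / 17.2429 = 1.4520

1.452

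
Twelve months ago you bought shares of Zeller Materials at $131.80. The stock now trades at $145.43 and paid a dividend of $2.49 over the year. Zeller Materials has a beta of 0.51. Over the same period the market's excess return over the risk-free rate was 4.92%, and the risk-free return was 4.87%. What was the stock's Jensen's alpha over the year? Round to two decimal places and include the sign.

Realised HPR = (P1 + D1 − P0) / P0 = (145.43 + 2.49 − 131.80) / 131.80 = 16.12 / 131.80 = 12.2307%
CAPM required = R_f + β·MRP = 4.87% + 0.51 × 4.92% = 7.3792%
α = realised − required = 12.2307% − 7.3792% = +4.85%

+4.85%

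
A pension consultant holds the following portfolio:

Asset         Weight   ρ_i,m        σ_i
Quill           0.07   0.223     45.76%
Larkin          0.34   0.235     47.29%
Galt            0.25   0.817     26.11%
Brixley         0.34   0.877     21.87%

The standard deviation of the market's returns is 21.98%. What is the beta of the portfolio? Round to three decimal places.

0.744

β_Quill = 0.223 × 45.76% / 21.98% = 0.4643
β_Larkin = 0.235 × 47.29% / 21.98% = 0.5056
β_Galt = 0.817 × 26.11% / 21.98% = 0.9705
β_Brixley = 0.877 × 21.87% / 21.98% = 0.8726
β_P = Σ w_i β_i = 0.07×0.4643 + 0.34×0.5056 + 0.25×0.9705 + 0.34×0.8726 = 0.7437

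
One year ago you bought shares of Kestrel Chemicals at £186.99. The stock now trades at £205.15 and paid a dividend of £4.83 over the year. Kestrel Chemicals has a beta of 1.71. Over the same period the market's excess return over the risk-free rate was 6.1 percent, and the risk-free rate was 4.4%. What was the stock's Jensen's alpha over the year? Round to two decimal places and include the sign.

Realised HPR = (P1 + D1 − P0) / P0 = (205.15 + 4.83 − 186.99) / 186.99 = 22.99 / 186.99 = 12.2948%
CAPM required = R_f + β·MRP = 4.4% + 1.71 × 6.1% = 14.8310%
α = realised − required = 12.2948% − 14.8310% = -2.54%

-2.54%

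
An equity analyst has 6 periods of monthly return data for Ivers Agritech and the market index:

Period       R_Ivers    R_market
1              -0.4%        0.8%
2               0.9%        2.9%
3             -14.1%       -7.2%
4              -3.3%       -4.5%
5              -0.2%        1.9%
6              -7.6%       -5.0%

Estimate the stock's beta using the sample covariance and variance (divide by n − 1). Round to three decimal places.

1.240

Mean R_i = (-0.4 + 0.9 − 14.1 − 3.3 − 0.2 − 7.6) / 6 = -4.1167%
Mean R_m = (0.8 + 2.9 − 7.2 − 4.5 + 1.9 − 5.0) / 6 = -1.8500%
Σ(R_i − R̄_i)(R_m − R̄_m) = 110.5850  ⇒  Cov = 110.5850 / 5 = 22.1170
Σ(R_m − R̄_m)² = 89.2150  ⇒  Var(R_m) = 89.2150 / 5 = 17.8430
β = Cov / Var(R_m) = 22.1170 / 17.8430 = 1.2395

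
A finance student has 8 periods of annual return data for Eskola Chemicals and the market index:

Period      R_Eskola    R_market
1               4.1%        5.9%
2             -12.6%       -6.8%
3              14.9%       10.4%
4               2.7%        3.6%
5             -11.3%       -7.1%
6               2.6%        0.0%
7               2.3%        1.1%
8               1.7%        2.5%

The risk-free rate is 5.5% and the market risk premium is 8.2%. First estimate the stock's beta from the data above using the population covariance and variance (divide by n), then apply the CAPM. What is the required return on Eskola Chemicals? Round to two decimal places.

Mean R_i = (4.1 − 12.6 + 14.9 + 2.7 − 11.3 + 2.6 + 2.3 + 1.7) / 8 = 0.5500%
Mean R_m = (5.9 − 6.8 + 10.4 + 3.6 − 7.1 + 0.0 + 1.1 + 2.5) / 8 = 1.2000%
Σ(R_i − R̄_i)(R_m − R̄_m) = 356.2800  ⇒  Cov = 356.2800 / 8 = 44.5350
Σ(R_m − R̄_m)² = 248.5200  ⇒  Var(R_m) = 248.5200 / 8 = 31.0650
β = Cov / Var(R_m) = 44.5350 / 31.0650 = 1.4336
E(R) = R_f + β × MRP = 5.5% + 1.4336 × 8.2% = 17.26%

17.26%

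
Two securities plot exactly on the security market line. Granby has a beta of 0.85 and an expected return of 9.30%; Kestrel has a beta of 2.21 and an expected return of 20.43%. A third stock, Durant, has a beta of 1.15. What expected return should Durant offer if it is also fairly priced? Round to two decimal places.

MRP (SML slope) = (20.43% − 9.30%) / (2.21 − 0.85) = 11.13% / 1.36 = 8.1838%
R_f (intercept) = 9.30% − 0.85 × 8.1838% = 2.3438%
E(R_Durant) = R_f + β × MRP = 2.3438% + 1.15 × 8.1838% = 11.76%

11.76%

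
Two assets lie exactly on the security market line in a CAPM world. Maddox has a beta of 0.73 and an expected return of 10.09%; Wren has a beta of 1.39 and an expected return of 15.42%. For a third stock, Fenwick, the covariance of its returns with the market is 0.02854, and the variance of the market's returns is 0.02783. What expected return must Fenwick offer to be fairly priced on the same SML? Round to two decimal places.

12.48%

MRP = (15.42% − 10.09%) / (1.39 − 0.73) = 8.0758%
R_f = 10.09% − 0.73 × 8.0758% = 4.1947%
β_Fenwick = Cov / Var(R_m) = 0.02854 / 0.02783 = 1.0255
E(R_Fenwick) = R_f + β × MRP = 4.1947% + 1.0255 × 8.0758% = 12.48%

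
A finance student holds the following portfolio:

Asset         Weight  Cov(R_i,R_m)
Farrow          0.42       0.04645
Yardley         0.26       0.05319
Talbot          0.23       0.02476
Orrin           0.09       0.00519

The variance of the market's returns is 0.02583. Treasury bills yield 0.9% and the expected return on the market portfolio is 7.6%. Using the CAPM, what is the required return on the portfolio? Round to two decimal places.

β_Farrow = 0.04645 / 0.02583 = 1.7983
β_Yardley = 0.05319 / 0.02583 = 2.0592
β_Talbot = 0.02476 / 0.02583 = 0.9586
β_Orrin = 0.00519 / 0.02583 = 0.2009
β_P = Σ w_i β_i = 0.42×1.7983 + 0.26×2.0592 + 0.23×0.9586 + 0.09×0.2009 = 1.5292
MRP = 7.6% − 0.9% = 6.70%
E(R_P) = R_f + β_P × MRP = 0.9% + 1.5292 × 6.7% = 11.15%

11.15%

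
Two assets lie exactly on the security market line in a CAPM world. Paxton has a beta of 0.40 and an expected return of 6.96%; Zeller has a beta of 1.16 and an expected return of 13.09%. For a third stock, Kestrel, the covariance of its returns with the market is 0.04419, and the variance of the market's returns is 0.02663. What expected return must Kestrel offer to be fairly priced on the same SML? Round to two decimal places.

17.12%

MRP = (13.09% − 6.96%) / (1.16 − 0.40) = 8.0658%
R_f = 6.96% − 0.40 × 8.0658% = 3.7337%
β_Kestrel = Cov / Var(R_m) = 0.04419 / 0.02663 = 1.6594
E(R_Kestrel) = R_f + β × MRP = 3.7337% + 1.6594 × 8.0658% = 17.12%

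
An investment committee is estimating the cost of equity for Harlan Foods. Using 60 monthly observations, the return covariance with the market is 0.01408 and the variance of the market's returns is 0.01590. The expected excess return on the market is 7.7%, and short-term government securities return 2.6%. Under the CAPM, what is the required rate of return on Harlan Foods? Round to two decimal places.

9.42%

β = Cov(R_i, R_m) / Var(R_m) = 0.01408 / 0.01590 = 0.8855
E(R) = R_f + β × MRP = 2.6% + 0.8855 × 7.7% = 9.42%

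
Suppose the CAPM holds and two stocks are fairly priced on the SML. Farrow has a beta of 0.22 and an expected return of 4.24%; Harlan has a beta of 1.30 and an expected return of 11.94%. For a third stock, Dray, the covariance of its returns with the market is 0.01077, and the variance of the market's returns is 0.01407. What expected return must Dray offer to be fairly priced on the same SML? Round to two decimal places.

MRP = (11.94% − 4.24%) / (1.30 − 0.22) = 7.1296%
R_f = 4.24% − 0.22 × 7.1296% = 2.6715%
β_Dray = Cov / Var(R_m) = 0.01077 / 0.01407 = 0.7655
E(R_Dray) = R_f + β × MRP = 2.6715% + 0.7655 × 7.1296% = 8.13%

8.13%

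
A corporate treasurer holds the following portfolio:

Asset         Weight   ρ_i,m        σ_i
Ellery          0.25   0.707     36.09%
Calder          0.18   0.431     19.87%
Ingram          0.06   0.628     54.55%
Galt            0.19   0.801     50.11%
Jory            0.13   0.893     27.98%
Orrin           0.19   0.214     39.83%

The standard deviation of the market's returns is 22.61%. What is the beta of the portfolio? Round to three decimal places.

β_Ellery = 0.707 × 36.09% / 22.61% = 1.1285
β_Calder = 0.431 × 19.87% / 22.61% = 0.3788
β_Ingram = 0.628 × 54.55% / 22.61% = 1.5151
β_Galt = 0.801 × 50.11% / 22.61% = 1.7752
β_Jory = 0.893 × 27.98% / 22.61% = 1.1051
β_Orrin = 0.214 × 39.83% / 22.61% = 0.3770
β_P = Σ w_i β_i = 0.25×1.1285 + 0.18×0.3788 + 0.06×1.5151 + 0.19×1.7752 + 0.13×1.1051 + 0.19×0.3770 = 0.9938

0.994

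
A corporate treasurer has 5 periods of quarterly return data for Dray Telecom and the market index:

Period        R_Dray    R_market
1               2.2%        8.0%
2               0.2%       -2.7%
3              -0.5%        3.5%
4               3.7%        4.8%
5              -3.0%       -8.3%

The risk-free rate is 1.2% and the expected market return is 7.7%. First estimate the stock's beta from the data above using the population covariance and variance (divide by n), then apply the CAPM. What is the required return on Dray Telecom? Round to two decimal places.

Mean R_i = (2.2 + 0.2 − 0.5 + 3.7 − 3.0) / 5 = 0.5200%
Mean R_m = (8.0 − 2.7 + 3.5 + 4.8 − 8.3) / 5 = 1.0600%
Σ(R_i − R̄_i)(R_m − R̄_m) = 55.2140  ⇒  Cov = 55.2140 / 5 = 11.0428
Σ(R_m − R̄_m)² = 169.8520  ⇒  Var(R_m) = 169.8520 / 5 = 33.9704
β = Cov / Var(R_m) = 11.0428 / 33.9704 = 0.3251
MRP = 7.7% − 1.2% = 6.50%
E(R) = R_f + β × MRP = 1.2% + 0.3251 × 6.5% = 3.31%

3.31%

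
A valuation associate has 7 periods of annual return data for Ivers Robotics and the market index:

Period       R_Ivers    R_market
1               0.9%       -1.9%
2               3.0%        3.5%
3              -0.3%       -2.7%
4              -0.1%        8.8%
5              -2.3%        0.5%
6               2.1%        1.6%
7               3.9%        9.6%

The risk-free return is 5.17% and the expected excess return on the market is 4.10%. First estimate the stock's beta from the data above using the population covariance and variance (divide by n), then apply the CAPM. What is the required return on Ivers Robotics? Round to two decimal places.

Mean R_i = (0.9 + 3.0 − 0.3 − 0.1 − 2.3 + 2.1 + 3.9) / 7 = 1.0286%
Mean R_m = (-1.9 + 3.5 − 2.7 + 8.8 + 0.5 + 1.6 + 9.6) / 7 = 2.7714%
Σ(R_i − R̄_i)(R_m − R̄_m) = 28.4157  ⇒  Cov = 28.4157 / 7 = 4.0594
Σ(R_m − R̄_m)² = 141.7943  ⇒  Var(R_m) = 141.7943 / 7 = 20.2563
β = Cov / Var(R_m) = 4.0594 / 20.2563 = 0.2004
E(R) = R_f + β × MRP = 5.17% + 0.2004 × 4.10% = 5.99%

5.99%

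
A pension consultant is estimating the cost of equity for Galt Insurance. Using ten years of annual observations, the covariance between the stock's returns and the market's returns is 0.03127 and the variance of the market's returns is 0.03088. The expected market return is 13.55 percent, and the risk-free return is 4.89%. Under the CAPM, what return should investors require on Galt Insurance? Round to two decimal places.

β = Cov(R_i, R_m) / Var(R_m) = 0.03127 / 0.03088 = 1.0126
MRP = 13.55% − 4.89% = 8.66%
E(R) = R_f + β × MRP = 4.89% + 1.0126 × 8.66% = 13.66%

13.66%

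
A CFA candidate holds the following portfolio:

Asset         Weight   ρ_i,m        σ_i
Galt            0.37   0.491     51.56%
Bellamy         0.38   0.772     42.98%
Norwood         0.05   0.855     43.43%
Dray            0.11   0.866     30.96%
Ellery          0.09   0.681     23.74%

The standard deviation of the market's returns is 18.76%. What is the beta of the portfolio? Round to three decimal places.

β_Galt = 0.491 × 51.56% / 18.76% = 1.3495
β_Bellamy = 0.772 × 42.98% / 18.76% = 1.7687
β_Norwood = 0.855 × 43.43% / 18.76% = 1.9794
β_Dray = 0.866 × 30.96% / 18.76% = 1.4292
β_Ellery = 0.681 × 23.74% / 18.76% = 0.8618
β_P = Σ w_i β_i = 0.37×1.3495 + 0.38×1.7687 + 0.05×1.9794 + 0.11×1.4292 + 0.09×0.8618 = 1.5052

1.505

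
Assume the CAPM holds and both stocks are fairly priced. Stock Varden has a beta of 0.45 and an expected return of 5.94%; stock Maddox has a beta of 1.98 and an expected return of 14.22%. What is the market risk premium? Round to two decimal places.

5.41%

Both satisfy E(R) = R_f + β·MRP, so the slope of the SML is
MRP = (14.22% − 5.94%) / (1.98 − 0.45) = 8.28% / 1.53 = 5.4118%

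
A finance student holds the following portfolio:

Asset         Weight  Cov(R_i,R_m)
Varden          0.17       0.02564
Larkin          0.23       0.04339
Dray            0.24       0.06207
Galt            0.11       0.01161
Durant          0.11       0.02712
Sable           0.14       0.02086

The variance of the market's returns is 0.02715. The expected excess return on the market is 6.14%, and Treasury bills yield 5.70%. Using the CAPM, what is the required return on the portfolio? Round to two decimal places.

β_Varden = 0.02564 / 0.02715 = 0.9444
β_Larkin = 0.04339 / 0.02715 = 1.5982
β_Dray = 0.06207 / 0.02715 = 2.2862
β_Galt = 0.01161 / 0.02715 = 0.4276
β_Durant = 0.02712 / 0.02715 = 0.9989
β_Sable = 0.02086 / 0.02715 = 0.7683
β_P = Σ w_i β_i = 0.17×0.9444 + 0.23×1.5982 + 0.24×2.2862 + 0.11×0.4276 + 0.11×0.9989 + 0.14×0.7683 = 1.3413
E(R_P) = R_f + β_P × MRP = 5.70% + 1.3413 × 6.14% = 13.94%

13.94%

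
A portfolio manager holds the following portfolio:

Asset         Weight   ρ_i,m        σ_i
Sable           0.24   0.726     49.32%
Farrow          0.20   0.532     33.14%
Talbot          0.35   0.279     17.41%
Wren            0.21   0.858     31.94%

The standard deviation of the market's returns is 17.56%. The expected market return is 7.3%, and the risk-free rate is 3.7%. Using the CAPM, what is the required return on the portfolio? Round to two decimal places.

7.71%

β_Sable = 0.726 × 49.32% / 17.56% = 2.0391
β_Farrow = 0.532 × 33.14% / 17.56% = 1.0040
β_Talbot = 0.279 × 17.41% / 17.56% = 0.2766
β_Wren = 0.858 × 31.94% / 17.56% = 1.5606
β_P = Σ w_i β_i = 0.24×2.0391 + 0.20×1.0040 + 0.35×0.2766 + 0.21×1.5606 = 1.1147
MRP = 7.3% − 3.7% = 3.60%
E(R_P) = R_f + β_P × MRP = 3.7% + 1.1147 × 3.6% = 7.71%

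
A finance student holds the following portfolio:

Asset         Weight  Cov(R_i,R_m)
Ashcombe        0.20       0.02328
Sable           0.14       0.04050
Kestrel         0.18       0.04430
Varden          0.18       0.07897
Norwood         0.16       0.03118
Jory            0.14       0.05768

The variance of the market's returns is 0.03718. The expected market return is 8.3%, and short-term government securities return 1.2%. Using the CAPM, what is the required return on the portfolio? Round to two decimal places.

β_Ashcombe = 0.02328 / 0.03718 = 0.6261
β_Sable = 0.04050 / 0.03718 = 1.0893
β_Kestrel = 0.04430 / 0.03718 = 1.1915
β_Varden = 0.07897 / 0.03718 = 2.1240
β_Norwood = 0.03118 / 0.03718 = 0.8386
β_Jory = 0.05768 / 0.03718 = 1.5514
β_P = Σ w_i β_i = 0.20×0.6261 + 0.14×1.0893 + 0.18×1.1915 + 0.18×2.1240 + 0.16×0.8386 + 0.14×1.5514 = 1.2259
MRP = 8.3% − 1.2% = 7.10%
E(R_P) = R_f + β_P × MRP = 1.2% + 1.2259 × 7.1% = 9.90%

9.90%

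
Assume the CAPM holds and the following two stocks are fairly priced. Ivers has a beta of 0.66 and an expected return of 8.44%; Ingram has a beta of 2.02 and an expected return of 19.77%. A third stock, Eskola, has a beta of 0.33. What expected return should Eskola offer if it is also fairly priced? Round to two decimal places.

MRP (SML slope) = (19.77% − 8.44%) / (2.02 − 0.66) = 11.33% / 1.36 = 8.3309%
R_f (intercept) = 8.44% − 0.66 × 8.3309% = 2.9416%
E(R_Eskola) = R_f + β × MRP = 2.9416% + 0.33 × 8.3309% = 5.69%

5.69%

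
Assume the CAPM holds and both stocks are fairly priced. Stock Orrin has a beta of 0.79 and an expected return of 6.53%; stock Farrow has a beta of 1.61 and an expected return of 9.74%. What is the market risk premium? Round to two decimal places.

Both satisfy E(R) = R_f + β·MRP, so the slope of the SML is
MRP = (9.74% − 6.53%) / (1.61 − 0.79) = 3.21% / 0.82 = 3.9146%

3.91%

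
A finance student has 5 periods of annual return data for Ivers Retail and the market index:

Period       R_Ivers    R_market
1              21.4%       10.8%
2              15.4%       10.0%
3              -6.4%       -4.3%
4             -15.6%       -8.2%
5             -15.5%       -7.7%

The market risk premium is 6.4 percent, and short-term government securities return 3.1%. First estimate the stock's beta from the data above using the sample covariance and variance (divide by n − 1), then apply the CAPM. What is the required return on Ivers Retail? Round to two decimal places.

Mean R_i = (21.4 + 15.4 − 6.4 − 15.6 − 15.5) / 5 = -0.1400%
Mean R_m = (10.8 + 10.0 − 4.3 − 8.2 − 7.7) / 5 = 0.1200%
Σ(R_i − R̄_i)(R_m − R̄_m) = 659.9940  ⇒  Cov = 659.9940 / 4 = 164.9985
Σ(R_m − R̄_m)² = 361.5880  ⇒  Var(R_m) = 361.5880 / 4 = 90.3970
β = Cov / Var(R_m) = 164.9985 / 90.3970 = 1.8253
E(R) = R_f + β × MRP = 3.1% + 1.8253 × 6.4% = 14.78%

14.78%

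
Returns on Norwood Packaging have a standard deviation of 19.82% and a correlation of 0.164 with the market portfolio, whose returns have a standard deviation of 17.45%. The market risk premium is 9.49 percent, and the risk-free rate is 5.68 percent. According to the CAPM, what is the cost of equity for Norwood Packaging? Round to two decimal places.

7.45%

β = ρ × σ_i / σ_m = 0.164 × 19.82% / 17.45% = 0.1863
E(R) = 5.68% + 0.1863 × 9.49% = 7.45%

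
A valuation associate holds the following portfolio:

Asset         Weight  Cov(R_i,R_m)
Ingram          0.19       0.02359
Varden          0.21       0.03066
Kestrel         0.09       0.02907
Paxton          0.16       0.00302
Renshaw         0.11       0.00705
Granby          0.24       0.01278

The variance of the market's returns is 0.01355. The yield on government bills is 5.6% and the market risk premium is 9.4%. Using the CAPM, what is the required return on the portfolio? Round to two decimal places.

β_Ingram = 0.02359 / 0.01355 = 1.7410
β_Varden = 0.03066 / 0.01355 = 2.2627
β_Kestrel = 0.02907 / 0.01355 = 2.1454
β_Paxton = 0.00302 / 0.01355 = 0.2229
β_Renshaw = 0.00705 / 0.01355 = 0.5203
β_Granby = 0.01278 / 0.01355 = 0.9432
β_P = Σ w_i β_i = 0.19×1.7410 + 0.21×2.2627 + 0.09×2.1454 + 0.16×0.2229 + 0.11×0.5203 + 0.24×0.9432 = 1.3183
E(R_P) = R_f + β_P × MRP = 5.6% + 1.3183 × 9.4% = 17.99%

17.99%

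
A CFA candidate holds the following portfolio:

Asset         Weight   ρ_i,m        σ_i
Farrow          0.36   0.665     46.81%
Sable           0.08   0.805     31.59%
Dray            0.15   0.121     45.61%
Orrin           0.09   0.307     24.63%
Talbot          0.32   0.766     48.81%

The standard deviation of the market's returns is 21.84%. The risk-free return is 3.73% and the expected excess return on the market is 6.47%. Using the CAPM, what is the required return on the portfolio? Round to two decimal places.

β_Farrow = 0.665 × 46.81% / 21.84% = 1.4253
β_Sable = 0.805 × 31.59% / 21.84% = 1.1644
β_Dray = 0.121 × 45.61% / 21.84% = 0.2527
β_Orrin = 0.307 × 24.63% / 21.84% = 0.3462
β_Talbot = 0.766 × 48.81% / 21.84% = 1.7119
β_P = Σ w_i β_i = 0.36×1.4253 + 0.08×1.1644 + 0.15×0.2527 + 0.09×0.3462 + 0.32×1.7119 = 1.2231
E(R_P) = R_f + β_P × MRP = 3.73% + 1.2231 × 6.47% = 11.64%

11.64%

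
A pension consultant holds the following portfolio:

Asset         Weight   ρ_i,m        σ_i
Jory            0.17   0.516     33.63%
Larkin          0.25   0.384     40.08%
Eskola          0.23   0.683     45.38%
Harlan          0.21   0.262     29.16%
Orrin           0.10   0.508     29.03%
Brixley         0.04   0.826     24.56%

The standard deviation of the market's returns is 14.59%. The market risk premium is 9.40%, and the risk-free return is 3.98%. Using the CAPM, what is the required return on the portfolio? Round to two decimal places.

15.46%

β_Jory = 0.516 × 33.63% / 14.59% = 1.1894
β_Larkin = 0.384 × 40.08% / 14.59% = 1.0549
β_Eskola = 0.683 × 45.38% / 14.59% = 2.1244
β_Harlan = 0.262 × 29.16% / 14.59% = 0.5236
β_Orrin = 0.508 × 29.03% / 14.59% = 1.0108
β_Brixley = 0.826 × 24.56% / 14.59% = 1.3904
β_P = Σ w_i β_i = 0.17×1.1894 + 0.25×1.0549 + 0.23×2.1244 + 0.21×0.5236 + 0.10×1.0108 + 0.04×1.3904 = 1.2212
E(R_P) = R_f + β_P × MRP = 3.98% + 1.2212 × 9.40% = 15.46%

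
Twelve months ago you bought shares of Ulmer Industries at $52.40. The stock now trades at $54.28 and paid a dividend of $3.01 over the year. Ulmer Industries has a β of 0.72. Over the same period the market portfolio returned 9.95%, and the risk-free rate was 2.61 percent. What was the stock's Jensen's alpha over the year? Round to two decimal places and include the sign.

Realised HPR = (P1 + D1 − P0) / P0 = (54.28 + 3.01 − 52.40) / 52.40 = 4.89 / 52.40 = 9.3321%
MRP = 9.95% − 2.61% = 7.34%
CAPM required = R_f + β·MRP = 2.61% + 0.72 × 7.34% = 7.8948%
α = realised − required = 9.3321% − 7.8948% = +1.44%

+1.44%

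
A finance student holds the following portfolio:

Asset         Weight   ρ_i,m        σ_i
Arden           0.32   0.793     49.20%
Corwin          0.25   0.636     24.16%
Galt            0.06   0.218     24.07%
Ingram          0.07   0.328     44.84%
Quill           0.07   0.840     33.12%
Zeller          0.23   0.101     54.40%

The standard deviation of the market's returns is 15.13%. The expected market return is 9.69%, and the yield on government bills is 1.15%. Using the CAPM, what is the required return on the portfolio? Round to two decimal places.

β_Arden = 0.793 × 49.20% / 15.13% = 2.5787
β_Corwin = 0.636 × 24.16% / 15.13% = 1.0156
β_Galt = 0.218 × 24.07% / 15.13% = 0.3468
β_Ingram = 0.328 × 44.84% / 15.13% = 0.9721
β_Quill = 0.840 × 33.12% / 15.13% = 1.8388
β_Zeller = 0.101 × 54.40% / 15.13% = 0.3631
β_P = Σ w_i β_i = 0.32×2.5787 + 0.25×1.0156 + 0.06×0.3468 + 0.07×0.9721 + 0.07×1.8388 + 0.23×0.3631 = 1.3802
MRP = 9.69% − 1.15% = 8.54%
E(R_P) = R_f + β_P × MRP = 1.15% + 1.3802 × 8.54% = 12.94%

12.94%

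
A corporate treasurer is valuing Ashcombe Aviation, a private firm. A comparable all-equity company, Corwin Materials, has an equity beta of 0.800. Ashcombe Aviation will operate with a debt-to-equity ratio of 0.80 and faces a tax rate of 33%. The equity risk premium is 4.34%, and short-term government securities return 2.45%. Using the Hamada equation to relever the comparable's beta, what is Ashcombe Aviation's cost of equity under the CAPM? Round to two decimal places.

β_L = β_U × [1 + (1 − t)(D/E)] = 0.800 × [1 + (1 − 0.33) × 0.80]
    = 0.800 × [1 + 0.67 × 0.80] = 0.800 × 1.5360 = 1.2288
E(R) = R_f + β_L × MRP = 2.45% + 1.2288 × 4.34% = 7.78%

7.78%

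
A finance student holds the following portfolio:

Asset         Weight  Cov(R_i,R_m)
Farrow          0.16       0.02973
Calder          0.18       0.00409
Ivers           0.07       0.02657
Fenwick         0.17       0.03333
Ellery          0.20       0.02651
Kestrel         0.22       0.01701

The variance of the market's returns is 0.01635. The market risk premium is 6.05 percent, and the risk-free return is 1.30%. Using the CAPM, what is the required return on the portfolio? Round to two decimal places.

β_Farrow = 0.02973 / 0.01635 = 1.8183
β_Calder = 0.00409 / 0.01635 = 0.2502
β_Ivers = 0.02657 / 0.01635 = 1.6251
β_Fenwick = 0.03333 / 0.01635 = 2.0385
β_Ellery = 0.02651 / 0.01635 = 1.6214
β_Kestrel = 0.01701 / 0.01635 = 1.0404
β_P = Σ w_i β_i = 0.16×1.8183 + 0.18×0.2502 + 0.07×1.6251 + 0.17×2.0385 + 0.20×1.6214 + 0.22×1.0404 = 1.3494
E(R_P) = R_f + β_P × MRP = 1.30% + 1.3494 × 6.05% = 9.46%

9.46%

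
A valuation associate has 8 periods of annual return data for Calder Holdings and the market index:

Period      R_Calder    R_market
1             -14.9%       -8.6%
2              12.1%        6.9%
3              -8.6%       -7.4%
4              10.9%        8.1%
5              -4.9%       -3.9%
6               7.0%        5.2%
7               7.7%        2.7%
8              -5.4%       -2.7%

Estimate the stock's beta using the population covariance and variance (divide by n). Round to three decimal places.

1.521

Mean R_i = (-14.9 + 12.1 − 8.6 + 10.9 − 4.9 + 7.0 + 7.7 − 5.4) / 8 = 0.4875%
Mean R_m = (-8.6 + 6.9 − 7.4 + 8.1 − 3.9 + 5.2 + 2.7 − 2.7) / 8 = 0.0375%
Σ(R_i − R̄_i)(R_m − R̄_m) = 454.2938  ⇒  Cov = 454.2938 / 8 = 56.7867
Σ(R_m − R̄_m)² = 298.7588  ⇒  Var(R_m) = 298.7588 / 8 = 37.3449
β = Cov / Var(R_m) = 56.7867 / 37.3449 = 1.5206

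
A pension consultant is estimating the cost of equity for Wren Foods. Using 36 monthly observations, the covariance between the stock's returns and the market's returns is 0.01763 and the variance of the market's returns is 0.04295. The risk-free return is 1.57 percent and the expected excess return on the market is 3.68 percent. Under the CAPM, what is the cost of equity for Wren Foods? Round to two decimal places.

3.08%

β = Cov(R_i, R_m) / Var(R_m) = 0.01763 / 0.04295 = 0.4105
E(R) = R_f + β × MRP = 1.57% + 0.4105 × 3.68% = 3.08%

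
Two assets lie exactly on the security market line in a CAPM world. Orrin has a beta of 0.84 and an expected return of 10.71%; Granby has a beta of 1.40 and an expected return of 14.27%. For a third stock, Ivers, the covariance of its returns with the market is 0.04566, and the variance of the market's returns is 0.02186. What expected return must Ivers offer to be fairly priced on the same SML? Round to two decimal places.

MRP = (14.27% − 10.71%) / (1.40 − 0.84) = 6.3571%
R_f = 10.71% − 0.84 × 6.3571% = 5.3700%
β_Ivers = Cov / Var(R_m) = 0.04566 / 0.02186 = 2.0887
E(R_Ivers) = R_f + β × MRP = 5.3700% + 2.0887 × 6.3571% = 18.65%

18.65%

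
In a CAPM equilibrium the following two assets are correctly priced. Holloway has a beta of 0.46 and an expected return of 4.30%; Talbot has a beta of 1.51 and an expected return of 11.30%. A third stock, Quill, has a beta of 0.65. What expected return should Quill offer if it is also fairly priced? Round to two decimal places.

MRP (SML slope) = (11.30% − 4.30%) / (1.51 − 0.46) = 7.00% / 1.05 = 6.6667%
R_f (intercept) = 4.30% − 0.46 × 6.6667% = 1.2333%
E(R_Quill) = R_f + β × MRP = 1.2333% + 0.65 × 6.6667% = 5.57%

5.57%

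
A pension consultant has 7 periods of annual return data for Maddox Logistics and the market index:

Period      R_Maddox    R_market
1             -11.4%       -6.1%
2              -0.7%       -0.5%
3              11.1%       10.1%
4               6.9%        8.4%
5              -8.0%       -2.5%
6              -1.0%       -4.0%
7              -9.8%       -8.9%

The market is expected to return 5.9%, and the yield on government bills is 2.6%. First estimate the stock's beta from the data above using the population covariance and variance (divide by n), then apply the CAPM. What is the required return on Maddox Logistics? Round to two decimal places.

Mean R_i = (-11.4 − 0.7 + 11.1 + 6.9 − 8.0 − 1.0 − 9.8) / 7 = -1.8429%
Mean R_m = (-6.1 − 0.5 + 10.1 + 8.4 − 2.5 − 4.0 − 8.9) / 7 = -0.5000%
Σ(R_i − R̄_i)(R_m − R̄_m) = 344.7300  ⇒  Cov = 344.7300 / 7 = 49.2471
Σ(R_m − R̄_m)² = 309.7400  ⇒  Var(R_m) = 309.7400 / 7 = 44.2486
β = Cov / Var(R_m) = 49.2471 / 44.2486 = 1.1130
MRP = 5.9% − 2.6% = 3.30%
E(R) = R_f + β × MRP = 2.6% + 1.1130 × 3.3% = 6.27%

6.27%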